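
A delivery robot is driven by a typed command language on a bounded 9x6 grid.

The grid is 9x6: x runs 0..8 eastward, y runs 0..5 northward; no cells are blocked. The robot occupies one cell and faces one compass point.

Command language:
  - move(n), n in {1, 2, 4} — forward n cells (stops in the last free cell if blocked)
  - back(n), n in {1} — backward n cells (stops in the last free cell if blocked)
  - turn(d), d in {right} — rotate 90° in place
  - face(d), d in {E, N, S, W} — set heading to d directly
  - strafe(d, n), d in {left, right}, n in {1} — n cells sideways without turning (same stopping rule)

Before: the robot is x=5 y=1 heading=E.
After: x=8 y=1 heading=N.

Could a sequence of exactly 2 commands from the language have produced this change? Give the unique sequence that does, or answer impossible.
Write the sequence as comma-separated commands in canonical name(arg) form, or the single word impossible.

key: move(4) runs into the grid edge before its full distance
initial: x=5 y=1 heading=E
t=1 move(4) ⇒ x=8 y=1 heading=E
t=2 face(N) ⇒ x=8 y=1 heading=N
no rival 2-sequence matches.

move(4), face(N)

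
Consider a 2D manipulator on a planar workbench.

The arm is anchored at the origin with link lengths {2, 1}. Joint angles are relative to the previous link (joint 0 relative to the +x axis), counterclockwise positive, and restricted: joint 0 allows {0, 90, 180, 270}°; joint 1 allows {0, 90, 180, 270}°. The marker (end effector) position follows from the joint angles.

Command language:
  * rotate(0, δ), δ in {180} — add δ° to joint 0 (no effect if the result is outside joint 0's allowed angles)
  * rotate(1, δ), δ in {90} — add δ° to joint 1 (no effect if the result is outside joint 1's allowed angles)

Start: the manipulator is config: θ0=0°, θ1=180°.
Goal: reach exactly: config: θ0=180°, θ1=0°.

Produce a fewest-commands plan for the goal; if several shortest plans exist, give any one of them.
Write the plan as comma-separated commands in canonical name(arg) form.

start: config: θ0=0°, θ1=180°
step 1 (rotate(0, 180)): config: θ0=180°, θ1=180°
step 2 (rotate(1, 90)): config: θ0=180°, θ1=270°
step 3 (rotate(1, 90)): config: θ0=180°, θ1=0°
no 2-step plan works, so 3 is optimal.

rotate(0, 180), rotate(1, 90), rotate(1, 90)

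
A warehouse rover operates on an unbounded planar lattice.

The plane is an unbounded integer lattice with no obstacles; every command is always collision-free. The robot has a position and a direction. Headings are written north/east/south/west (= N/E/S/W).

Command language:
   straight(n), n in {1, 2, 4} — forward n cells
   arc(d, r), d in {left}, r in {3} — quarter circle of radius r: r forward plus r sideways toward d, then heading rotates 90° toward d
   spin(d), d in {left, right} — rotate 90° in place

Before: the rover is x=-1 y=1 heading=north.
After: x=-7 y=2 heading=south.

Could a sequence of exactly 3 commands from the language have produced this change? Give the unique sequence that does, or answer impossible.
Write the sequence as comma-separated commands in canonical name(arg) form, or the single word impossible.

key: running arc(left, 3) before straight(1) would end elsewhere — order is forced
begin: x=-1 y=1 heading=north
step 1 (straight(1)): x=-1 y=2 heading=north
step 2 (arc(left, 3)): x=-4 y=5 heading=west
step 3 (arc(left, 3)): x=-7 y=2 heading=south
no other 3-command option fits: unique.

straight(1), arc(left, 3), arc(left, 3)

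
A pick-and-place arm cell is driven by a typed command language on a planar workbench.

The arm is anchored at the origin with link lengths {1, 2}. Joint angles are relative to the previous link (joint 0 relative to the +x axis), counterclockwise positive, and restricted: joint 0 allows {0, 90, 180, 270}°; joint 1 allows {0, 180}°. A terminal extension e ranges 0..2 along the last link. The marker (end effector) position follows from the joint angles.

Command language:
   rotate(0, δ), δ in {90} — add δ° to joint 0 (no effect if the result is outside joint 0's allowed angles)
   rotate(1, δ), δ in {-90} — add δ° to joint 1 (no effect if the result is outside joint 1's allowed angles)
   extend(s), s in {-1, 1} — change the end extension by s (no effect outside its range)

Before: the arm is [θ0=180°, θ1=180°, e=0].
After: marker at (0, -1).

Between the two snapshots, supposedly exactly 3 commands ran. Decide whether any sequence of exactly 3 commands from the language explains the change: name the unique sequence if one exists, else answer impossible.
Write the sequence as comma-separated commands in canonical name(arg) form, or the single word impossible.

initial: [θ0=180°, θ1=180°, e=0]
1. rotate(0, 90) → [θ0=270°, θ1=180°, e=0]
2. rotate(0, 90) → [θ0=0°, θ1=180°, e=0]
3. rotate(0, 90) → [θ0=90°, θ1=180°, e=0]
no other 3-command option fits: unique.

rotate(0, 90), rotate(0, 90), rotate(0, 90)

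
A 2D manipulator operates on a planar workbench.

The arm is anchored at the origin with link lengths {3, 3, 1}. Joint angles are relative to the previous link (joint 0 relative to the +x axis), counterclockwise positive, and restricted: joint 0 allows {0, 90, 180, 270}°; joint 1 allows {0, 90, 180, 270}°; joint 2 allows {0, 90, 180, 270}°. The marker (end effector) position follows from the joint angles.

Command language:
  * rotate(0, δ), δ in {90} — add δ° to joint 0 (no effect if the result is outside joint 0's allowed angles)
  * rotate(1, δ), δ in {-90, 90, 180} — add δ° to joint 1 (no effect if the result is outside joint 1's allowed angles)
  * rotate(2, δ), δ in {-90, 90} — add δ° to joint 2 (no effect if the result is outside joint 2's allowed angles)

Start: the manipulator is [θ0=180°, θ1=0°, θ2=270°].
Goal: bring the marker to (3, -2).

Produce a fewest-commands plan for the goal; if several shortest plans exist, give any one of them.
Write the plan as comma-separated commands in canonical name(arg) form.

t0: [θ0=180°, θ1=0°, θ2=270°]
[1] after rotate(1, 90): [θ0=180°, θ1=90°, θ2=270°]
[2] after rotate(2, 90): [θ0=180°, θ1=90°, θ2=0°]
[3] after rotate(2, 90): [θ0=180°, θ1=90°, θ2=90°]
[4] after rotate(0, 90): [θ0=270°, θ1=90°, θ2=90°]
minimal: 4 command(s), checked below 4.

rotate(1, 90), rotate(2, 90), rotate(2, 90), rotate(0, 90)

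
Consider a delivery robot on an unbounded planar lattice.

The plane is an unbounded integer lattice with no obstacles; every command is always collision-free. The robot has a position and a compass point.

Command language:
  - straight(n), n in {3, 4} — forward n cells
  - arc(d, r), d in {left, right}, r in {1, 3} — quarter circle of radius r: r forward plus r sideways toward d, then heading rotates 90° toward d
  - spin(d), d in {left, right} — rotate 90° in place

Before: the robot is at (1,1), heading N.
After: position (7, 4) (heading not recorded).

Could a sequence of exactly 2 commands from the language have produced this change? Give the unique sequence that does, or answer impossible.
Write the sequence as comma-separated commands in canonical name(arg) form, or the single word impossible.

key: running straight(3) before arc(right, 3) would end elsewhere — order is forced
from: at (1,1), heading N
step 1 (arc(right, 3)): at (4,4), heading E
step 2 (straight(3)): at (7,4), heading E
no rival 2-sequence matches.

arc(right, 3), straight(3)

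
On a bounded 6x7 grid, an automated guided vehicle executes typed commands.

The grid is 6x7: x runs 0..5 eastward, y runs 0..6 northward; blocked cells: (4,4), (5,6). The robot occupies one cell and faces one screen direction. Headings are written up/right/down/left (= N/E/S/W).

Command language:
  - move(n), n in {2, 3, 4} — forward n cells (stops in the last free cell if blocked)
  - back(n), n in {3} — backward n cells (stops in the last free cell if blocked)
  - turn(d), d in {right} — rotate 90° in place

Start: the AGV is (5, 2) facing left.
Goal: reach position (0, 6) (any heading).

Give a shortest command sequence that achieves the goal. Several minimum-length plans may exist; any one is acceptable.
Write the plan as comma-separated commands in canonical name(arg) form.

move(4), move(4), turn(right), move(4)

from: (5, 2) facing left
step 1 (move(4)): (1, 2) facing left
step 2 (move(4)): (0, 2) facing left
step 3 (turn(right)): (0, 2) facing up
step 4 (move(4)): (0, 6) facing up
minimal: 4 command(s), checked below 4.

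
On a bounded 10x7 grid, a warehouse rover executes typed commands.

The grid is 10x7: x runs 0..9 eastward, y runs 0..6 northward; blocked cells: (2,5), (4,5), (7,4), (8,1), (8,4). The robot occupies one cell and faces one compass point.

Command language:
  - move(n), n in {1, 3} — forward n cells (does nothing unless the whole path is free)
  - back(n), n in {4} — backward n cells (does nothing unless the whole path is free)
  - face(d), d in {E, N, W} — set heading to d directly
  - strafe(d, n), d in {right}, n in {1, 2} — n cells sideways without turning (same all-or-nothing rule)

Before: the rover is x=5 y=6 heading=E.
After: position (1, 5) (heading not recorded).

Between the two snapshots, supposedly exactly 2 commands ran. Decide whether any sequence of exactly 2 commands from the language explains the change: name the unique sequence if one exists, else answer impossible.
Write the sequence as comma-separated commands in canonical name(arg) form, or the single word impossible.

key: running strafe(right, 1) before back(4) would end elsewhere — order is forced
from: x=5 y=6 heading=E
1. back(4) → x=1 y=6 heading=E
2. strafe(right, 1) → x=1 y=5 heading=E
no other 2-command option fits: unique.

back(4), strafe(right, 1)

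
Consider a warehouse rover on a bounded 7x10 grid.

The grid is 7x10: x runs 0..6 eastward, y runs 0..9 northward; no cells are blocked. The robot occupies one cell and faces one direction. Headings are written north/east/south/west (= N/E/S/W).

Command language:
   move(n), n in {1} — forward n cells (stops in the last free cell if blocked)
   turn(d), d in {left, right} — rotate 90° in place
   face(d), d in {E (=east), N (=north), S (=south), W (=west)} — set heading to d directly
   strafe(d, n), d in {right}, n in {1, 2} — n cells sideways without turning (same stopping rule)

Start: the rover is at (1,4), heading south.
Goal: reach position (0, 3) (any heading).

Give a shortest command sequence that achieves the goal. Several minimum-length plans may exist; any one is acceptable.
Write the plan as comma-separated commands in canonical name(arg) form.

strafe(right, 2), move(1)

t0: at (1,4), heading south
[1] after strafe(right, 2): at (0,4), heading south
[2] after move(1): at (0,3), heading south
no 1-step plan works, so 2 is optimal.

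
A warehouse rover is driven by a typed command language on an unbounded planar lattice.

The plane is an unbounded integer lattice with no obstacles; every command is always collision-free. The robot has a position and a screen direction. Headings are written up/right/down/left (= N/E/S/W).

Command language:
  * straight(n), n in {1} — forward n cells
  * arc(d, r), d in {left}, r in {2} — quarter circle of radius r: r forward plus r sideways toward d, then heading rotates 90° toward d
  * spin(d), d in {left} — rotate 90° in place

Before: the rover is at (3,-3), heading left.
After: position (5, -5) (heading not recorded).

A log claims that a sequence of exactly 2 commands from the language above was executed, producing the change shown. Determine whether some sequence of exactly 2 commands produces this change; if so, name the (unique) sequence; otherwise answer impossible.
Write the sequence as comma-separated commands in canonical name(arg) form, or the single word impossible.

key: running arc(left, 2) before spin(left) would end elsewhere — order is forced
from: at (3,-3), heading left
step 1 (spin(left)): at (3,-3), heading down
step 2 (arc(left, 2)): at (5,-5), heading right
uniquely the one of 9 2-step routes that fits.

spin(left), arc(left, 2)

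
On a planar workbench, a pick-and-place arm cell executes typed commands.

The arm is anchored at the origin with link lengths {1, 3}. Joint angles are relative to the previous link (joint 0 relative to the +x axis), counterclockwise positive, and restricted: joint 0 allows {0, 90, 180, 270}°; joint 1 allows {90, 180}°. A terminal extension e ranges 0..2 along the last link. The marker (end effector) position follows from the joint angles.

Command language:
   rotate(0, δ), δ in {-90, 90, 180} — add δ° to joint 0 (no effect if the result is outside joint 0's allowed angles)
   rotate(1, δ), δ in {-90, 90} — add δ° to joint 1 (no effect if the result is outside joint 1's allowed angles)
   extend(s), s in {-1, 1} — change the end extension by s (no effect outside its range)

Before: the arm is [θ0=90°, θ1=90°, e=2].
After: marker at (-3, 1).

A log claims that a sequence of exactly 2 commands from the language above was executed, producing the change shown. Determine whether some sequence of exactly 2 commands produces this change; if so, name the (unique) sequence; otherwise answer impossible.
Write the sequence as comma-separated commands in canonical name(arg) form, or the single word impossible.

start: [θ0=90°, θ1=90°, e=2]
1. extend(-1) → [θ0=90°, θ1=90°, e=1]
2. extend(-1) → [θ0=90°, θ1=90°, e=0]
uniquely the one of 49 2-step routes that fits.

extend(-1), extend(-1)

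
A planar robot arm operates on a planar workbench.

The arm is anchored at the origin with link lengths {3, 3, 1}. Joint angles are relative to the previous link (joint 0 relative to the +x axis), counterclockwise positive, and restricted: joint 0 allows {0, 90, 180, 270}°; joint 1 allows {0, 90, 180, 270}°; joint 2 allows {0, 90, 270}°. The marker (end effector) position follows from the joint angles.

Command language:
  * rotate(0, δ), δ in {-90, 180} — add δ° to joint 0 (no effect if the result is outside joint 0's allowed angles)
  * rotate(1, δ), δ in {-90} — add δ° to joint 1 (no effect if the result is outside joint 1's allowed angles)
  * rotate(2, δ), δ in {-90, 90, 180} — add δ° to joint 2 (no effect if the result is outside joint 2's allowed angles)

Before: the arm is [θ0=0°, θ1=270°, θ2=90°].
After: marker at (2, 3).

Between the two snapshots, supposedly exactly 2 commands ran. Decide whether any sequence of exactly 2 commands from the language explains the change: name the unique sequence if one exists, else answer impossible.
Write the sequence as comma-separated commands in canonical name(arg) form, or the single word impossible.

rotate(1, -90), rotate(1, -90)

initial: [θ0=0°, θ1=270°, θ2=90°]
1. rotate(1, -90) → [θ0=0°, θ1=180°, θ2=90°]
2. rotate(1, -90) → [θ0=0°, θ1=90°, θ2=90°]
all 36 alternatives checked — unique.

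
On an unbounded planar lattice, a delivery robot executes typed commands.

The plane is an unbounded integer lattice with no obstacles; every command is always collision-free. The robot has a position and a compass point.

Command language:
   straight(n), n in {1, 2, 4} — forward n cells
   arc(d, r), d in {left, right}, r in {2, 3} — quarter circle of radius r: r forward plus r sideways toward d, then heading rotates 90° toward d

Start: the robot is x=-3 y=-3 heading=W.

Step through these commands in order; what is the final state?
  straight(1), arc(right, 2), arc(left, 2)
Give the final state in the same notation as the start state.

begin: x=-3 y=-3 heading=W
t=1 straight(1) ⇒ x=-4 y=-3 heading=W
t=2 arc(right, 2) ⇒ x=-6 y=-1 heading=N
t=3 arc(left, 2) ⇒ x=-8 y=1 heading=W

x=-8 y=1 heading=W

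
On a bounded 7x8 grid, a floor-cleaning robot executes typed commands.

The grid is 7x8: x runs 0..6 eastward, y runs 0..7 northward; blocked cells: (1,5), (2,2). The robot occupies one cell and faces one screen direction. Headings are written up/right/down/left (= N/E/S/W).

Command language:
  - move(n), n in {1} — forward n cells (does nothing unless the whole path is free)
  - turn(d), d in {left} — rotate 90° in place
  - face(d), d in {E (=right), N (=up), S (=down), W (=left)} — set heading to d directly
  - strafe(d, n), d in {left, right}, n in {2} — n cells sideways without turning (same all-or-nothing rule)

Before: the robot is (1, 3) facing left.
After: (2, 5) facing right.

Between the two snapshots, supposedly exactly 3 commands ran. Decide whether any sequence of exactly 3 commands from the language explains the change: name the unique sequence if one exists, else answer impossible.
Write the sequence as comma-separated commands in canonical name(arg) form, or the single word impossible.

face(E), move(1), strafe(left, 2)

key: running strafe(left, 2) before face(E) would end elsewhere — order is forced
t0: (1, 3) facing left
[1] after face(E): (1, 3) facing right
[2] after move(1): (2, 3) facing right
[3] after strafe(left, 2): (2, 5) facing right
no rival 3-sequence matches.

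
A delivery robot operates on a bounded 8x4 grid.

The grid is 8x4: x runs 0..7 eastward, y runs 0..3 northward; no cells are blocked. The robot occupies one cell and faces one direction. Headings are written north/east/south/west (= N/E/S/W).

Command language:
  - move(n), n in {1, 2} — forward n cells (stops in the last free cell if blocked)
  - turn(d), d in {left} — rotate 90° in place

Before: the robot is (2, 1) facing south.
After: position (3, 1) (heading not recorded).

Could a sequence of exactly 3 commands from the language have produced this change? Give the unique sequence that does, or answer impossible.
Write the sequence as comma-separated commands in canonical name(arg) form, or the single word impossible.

t0: (2, 1) facing south
1. turn(left) → (2, 1) facing east
2. move(1) → (3, 1) facing east
3. turn(left) → (3, 1) facing north
no other 3-command option fits: unique.

turn(left), move(1), turn(left)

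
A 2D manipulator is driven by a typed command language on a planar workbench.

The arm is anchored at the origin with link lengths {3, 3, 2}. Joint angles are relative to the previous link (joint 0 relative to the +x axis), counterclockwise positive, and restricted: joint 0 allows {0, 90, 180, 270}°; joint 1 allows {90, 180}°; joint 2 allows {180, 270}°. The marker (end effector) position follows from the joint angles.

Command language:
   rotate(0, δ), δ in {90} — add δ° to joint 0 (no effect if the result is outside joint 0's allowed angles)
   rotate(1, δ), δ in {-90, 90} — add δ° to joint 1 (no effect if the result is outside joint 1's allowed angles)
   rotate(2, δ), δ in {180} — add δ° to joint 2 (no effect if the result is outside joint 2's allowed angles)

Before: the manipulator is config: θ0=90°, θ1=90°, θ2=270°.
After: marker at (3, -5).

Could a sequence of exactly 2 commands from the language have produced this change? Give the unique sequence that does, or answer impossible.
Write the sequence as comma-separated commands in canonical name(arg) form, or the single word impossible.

initial: config: θ0=90°, θ1=90°, θ2=270°
[1] after rotate(0, 90): config: θ0=180°, θ1=90°, θ2=270°
[2] after rotate(0, 90): config: θ0=270°, θ1=90°, θ2=270°
uniquely the one of 16 2-step routes that fits.

rotate(0, 90), rotate(0, 90)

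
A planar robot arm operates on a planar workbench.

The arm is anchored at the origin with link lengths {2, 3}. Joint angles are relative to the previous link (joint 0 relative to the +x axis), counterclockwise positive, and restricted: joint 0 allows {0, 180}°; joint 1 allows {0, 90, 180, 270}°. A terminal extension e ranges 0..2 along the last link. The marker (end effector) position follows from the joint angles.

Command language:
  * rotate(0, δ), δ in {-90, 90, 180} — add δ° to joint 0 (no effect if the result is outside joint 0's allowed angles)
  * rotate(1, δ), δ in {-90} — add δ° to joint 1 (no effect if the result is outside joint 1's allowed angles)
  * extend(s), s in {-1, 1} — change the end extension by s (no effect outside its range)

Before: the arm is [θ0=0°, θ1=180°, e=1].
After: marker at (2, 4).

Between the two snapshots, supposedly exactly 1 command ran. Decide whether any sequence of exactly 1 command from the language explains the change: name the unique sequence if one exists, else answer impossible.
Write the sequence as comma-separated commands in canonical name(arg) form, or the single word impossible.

rotate(1, -90)

t0: [θ0=0°, θ1=180°, e=1]
t=1 rotate(1, -90) ⇒ [θ0=0°, θ1=90°, e=1]
no rival 1-sequence matches.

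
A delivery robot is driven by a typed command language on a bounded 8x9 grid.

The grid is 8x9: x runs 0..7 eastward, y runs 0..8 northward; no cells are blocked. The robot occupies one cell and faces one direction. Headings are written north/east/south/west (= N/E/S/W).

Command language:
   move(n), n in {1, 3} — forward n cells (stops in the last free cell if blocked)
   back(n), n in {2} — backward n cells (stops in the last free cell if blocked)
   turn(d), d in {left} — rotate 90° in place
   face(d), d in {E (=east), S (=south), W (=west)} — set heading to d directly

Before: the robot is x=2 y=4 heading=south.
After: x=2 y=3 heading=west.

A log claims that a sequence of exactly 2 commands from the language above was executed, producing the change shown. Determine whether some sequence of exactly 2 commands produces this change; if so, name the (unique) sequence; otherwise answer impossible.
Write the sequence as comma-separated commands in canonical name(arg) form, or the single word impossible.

move(1), face(W)

key: order matters: swapping move(1) and face(W) lands elsewhere
from: x=2 y=4 heading=south
[1] after move(1): x=2 y=3 heading=south
[2] after face(W): x=2 y=3 heading=west
no rival 2-sequence matches.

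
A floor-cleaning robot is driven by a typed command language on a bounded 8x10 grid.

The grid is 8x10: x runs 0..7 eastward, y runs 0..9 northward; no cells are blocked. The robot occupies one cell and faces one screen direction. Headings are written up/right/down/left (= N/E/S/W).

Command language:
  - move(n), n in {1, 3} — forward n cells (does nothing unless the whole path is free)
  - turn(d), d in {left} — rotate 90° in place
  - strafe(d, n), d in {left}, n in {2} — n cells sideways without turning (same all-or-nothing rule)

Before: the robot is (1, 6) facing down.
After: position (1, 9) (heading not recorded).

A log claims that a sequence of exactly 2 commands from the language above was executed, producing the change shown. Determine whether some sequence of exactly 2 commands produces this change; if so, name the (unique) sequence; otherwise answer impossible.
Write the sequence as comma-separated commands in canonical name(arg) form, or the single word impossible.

impossible

no 2-step route produces this change.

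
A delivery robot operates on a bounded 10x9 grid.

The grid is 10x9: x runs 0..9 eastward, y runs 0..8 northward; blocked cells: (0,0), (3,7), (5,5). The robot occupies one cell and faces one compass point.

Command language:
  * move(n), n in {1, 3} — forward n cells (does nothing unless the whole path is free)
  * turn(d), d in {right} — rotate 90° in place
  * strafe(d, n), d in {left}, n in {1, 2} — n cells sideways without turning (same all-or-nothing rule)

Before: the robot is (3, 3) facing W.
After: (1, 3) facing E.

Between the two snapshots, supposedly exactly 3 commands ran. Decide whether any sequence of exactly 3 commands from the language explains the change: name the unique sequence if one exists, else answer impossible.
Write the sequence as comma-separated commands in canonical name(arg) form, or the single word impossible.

key: position moved to (1,3) AND the heading swung to E — translation plus rotation needed
from: (3, 3) facing W
step 1 (turn(right)): (3, 3) facing N
step 2 (strafe(left, 2)): (1, 3) facing N
step 3 (turn(right)): (1, 3) facing E
uniquely the one of 125 3-step routes that fits.

turn(right), strafe(left, 2), turn(right)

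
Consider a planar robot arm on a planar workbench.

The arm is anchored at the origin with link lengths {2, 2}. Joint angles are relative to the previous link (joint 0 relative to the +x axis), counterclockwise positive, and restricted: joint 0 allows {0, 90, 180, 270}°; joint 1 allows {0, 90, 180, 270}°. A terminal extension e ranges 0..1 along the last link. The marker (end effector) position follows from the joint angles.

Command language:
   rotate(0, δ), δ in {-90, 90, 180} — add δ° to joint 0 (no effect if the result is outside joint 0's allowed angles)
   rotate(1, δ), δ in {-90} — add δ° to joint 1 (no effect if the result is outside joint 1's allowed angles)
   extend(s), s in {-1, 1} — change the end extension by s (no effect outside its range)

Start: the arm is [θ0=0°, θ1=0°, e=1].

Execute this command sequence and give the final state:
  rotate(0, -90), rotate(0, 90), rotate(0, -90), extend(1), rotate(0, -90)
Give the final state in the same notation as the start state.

from: [θ0=0°, θ1=0°, e=1]
step 1 (rotate(0, -90)): [θ0=270°, θ1=0°, e=1]
step 2 (rotate(0, 90)): [θ0=0°, θ1=0°, e=1]
step 3 (rotate(0, -90)): [θ0=270°, θ1=0°, e=1]
step 4 (extend(1)): [θ0=270°, θ1=0°, e=1]
step 5 (rotate(0, -90)): [θ0=180°, θ1=0°, e=1]

[θ0=180°, θ1=0°, e=1]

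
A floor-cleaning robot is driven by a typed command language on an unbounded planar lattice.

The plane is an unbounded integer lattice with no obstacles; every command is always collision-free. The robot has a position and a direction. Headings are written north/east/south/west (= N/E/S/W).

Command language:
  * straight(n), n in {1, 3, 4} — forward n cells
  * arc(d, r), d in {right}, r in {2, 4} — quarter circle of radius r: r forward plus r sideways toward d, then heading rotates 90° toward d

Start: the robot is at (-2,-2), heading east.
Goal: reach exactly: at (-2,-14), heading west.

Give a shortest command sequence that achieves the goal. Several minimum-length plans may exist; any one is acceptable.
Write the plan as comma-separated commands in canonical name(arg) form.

arc(right, 4), straight(4), arc(right, 4)

start: at (-2,-2), heading east
t=1 arc(right, 4) ⇒ at (2,-6), heading south
t=2 straight(4) ⇒ at (2,-10), heading south
t=3 arc(right, 4) ⇒ at (-2,-14), heading west
no 2-step plan works, so 3 is optimal.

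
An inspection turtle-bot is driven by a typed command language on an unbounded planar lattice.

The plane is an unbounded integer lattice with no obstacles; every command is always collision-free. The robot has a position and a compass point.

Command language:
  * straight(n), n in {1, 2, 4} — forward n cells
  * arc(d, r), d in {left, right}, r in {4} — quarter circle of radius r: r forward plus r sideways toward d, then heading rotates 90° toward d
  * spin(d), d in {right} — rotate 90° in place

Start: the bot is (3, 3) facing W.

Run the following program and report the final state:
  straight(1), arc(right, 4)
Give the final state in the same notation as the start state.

initial: (3, 3) facing W
[1] after straight(1): (2, 3) facing W
[2] after arc(right, 4): (-2, 7) facing N

(-2, 7) facing N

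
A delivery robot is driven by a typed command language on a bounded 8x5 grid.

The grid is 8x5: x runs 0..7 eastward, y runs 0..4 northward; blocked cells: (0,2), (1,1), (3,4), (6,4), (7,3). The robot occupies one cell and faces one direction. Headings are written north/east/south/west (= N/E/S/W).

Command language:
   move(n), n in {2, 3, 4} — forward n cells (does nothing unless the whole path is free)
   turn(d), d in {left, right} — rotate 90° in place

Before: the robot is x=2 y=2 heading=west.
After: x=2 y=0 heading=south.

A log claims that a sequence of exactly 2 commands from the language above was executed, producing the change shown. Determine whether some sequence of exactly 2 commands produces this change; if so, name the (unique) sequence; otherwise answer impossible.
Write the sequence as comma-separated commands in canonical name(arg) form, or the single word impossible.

key: cell and facing (now S) both changed — the 2 commands mix motion and turning
from: x=2 y=2 heading=west
step 1 (turn(left)): x=2 y=2 heading=south
step 2 (move(2)): x=2 y=0 heading=south
all 25 alternatives checked — unique.

turn(left), move(2)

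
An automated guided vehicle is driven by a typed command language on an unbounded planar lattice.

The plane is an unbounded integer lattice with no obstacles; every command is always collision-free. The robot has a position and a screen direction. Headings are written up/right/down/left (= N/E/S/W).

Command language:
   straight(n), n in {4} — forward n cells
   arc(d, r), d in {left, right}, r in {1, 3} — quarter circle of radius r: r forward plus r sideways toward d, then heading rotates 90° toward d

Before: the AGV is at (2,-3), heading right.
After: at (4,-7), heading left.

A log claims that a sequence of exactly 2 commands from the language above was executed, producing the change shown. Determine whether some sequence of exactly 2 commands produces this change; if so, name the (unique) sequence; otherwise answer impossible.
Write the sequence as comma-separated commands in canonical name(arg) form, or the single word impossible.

arc(right, 3), arc(right, 1)

key: order matters: swapping arc(right, 3) and arc(right, 1) lands elsewhere
begin: at (2,-3), heading right
step 1 (arc(right, 3)): at (5,-6), heading down
step 2 (arc(right, 1)): at (4,-7), heading left
all 25 alternatives checked — unique.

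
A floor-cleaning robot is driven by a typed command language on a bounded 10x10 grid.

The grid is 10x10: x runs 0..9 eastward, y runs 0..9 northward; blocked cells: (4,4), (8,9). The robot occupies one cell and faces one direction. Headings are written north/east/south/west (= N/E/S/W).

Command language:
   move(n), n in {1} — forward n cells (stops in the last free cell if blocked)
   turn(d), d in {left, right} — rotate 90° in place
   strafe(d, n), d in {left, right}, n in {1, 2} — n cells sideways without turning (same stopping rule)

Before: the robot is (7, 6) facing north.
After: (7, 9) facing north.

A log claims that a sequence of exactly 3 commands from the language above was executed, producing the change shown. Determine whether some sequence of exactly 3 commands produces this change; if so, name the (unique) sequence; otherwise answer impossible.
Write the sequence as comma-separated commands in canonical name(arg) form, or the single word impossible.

move(1), move(1), move(1)

key: still facing N at the end — nothing in the sequence rotates
begin: (7, 6) facing north
1. move(1) → (7, 7) facing north
2. move(1) → (7, 8) facing north
3. move(1) → (7, 9) facing north
no rival 3-sequence matches.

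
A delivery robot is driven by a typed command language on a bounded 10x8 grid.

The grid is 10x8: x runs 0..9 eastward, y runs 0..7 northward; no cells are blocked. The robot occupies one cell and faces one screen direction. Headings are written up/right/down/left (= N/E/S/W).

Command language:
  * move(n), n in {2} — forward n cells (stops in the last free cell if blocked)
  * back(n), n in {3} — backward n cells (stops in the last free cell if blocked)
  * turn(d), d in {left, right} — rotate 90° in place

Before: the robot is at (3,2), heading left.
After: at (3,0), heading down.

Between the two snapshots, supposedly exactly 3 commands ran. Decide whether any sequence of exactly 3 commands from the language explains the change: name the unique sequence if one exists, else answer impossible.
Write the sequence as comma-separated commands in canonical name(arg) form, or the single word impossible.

key: the second move(2) runs into the grid edge before its full distance
initial: at (3,2), heading left
step 1 (turn(left)): at (3,2), heading down
step 2 (move(2)): at (3,0), heading down
step 3 (move(2)): at (3,0), heading down
uniquely the one of 64 3-step routes that fits.

turn(left), move(2), move(2)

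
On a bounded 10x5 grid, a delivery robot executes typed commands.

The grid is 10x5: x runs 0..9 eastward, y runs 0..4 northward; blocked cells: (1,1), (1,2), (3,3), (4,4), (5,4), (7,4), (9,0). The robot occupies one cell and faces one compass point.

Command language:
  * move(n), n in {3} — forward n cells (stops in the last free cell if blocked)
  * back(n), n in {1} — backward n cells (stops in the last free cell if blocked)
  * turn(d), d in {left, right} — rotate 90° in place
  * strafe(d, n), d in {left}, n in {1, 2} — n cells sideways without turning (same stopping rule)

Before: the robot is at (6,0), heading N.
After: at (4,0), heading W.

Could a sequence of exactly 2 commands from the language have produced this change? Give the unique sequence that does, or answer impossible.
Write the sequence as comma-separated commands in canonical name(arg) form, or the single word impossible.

strafe(left, 2), turn(left)

key: order matters: swapping strafe(left, 2) and turn(left) lands elsewhere
initial: at (6,0), heading N
t=1 strafe(left, 2) ⇒ at (4,0), heading N
t=2 turn(left) ⇒ at (4,0), heading W
all 36 alternatives checked — unique.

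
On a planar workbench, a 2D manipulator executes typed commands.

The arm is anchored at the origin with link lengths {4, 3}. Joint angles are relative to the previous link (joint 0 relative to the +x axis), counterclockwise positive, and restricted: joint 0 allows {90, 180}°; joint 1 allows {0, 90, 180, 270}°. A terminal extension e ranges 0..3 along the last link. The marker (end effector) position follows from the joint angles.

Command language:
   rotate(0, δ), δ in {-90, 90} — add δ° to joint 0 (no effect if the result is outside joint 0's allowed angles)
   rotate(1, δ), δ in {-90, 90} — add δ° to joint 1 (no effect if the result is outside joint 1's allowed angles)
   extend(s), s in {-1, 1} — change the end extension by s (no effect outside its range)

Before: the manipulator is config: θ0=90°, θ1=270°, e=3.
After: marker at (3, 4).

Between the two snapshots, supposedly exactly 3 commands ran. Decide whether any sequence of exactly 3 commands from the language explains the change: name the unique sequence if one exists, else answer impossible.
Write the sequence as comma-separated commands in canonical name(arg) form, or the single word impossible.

from: config: θ0=90°, θ1=270°, e=3
step 1 (extend(-1)): config: θ0=90°, θ1=270°, e=2
step 2 (extend(-1)): config: θ0=90°, θ1=270°, e=1
step 3 (extend(-1)): config: θ0=90°, θ1=270°, e=0
all 216 alternatives checked — unique.

extend(-1), extend(-1), extend(-1)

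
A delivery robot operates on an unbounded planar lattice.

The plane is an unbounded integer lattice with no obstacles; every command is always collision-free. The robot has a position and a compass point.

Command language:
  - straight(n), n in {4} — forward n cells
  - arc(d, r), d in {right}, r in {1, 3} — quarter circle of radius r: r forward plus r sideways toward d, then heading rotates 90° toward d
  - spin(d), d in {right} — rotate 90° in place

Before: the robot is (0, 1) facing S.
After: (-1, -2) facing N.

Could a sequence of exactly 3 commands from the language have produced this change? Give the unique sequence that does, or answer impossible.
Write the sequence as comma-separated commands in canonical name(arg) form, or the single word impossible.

key: cell and facing (now N) both changed — the 3 commands mix motion and turning
initial: (0, 1) facing S
[1] after straight(4): (0, -3) facing S
[2] after spin(right): (0, -3) facing W
[3] after arc(right, 1): (-1, -2) facing N
uniquely the one of 64 3-step routes that fits.

straight(4), spin(right), arc(right, 1)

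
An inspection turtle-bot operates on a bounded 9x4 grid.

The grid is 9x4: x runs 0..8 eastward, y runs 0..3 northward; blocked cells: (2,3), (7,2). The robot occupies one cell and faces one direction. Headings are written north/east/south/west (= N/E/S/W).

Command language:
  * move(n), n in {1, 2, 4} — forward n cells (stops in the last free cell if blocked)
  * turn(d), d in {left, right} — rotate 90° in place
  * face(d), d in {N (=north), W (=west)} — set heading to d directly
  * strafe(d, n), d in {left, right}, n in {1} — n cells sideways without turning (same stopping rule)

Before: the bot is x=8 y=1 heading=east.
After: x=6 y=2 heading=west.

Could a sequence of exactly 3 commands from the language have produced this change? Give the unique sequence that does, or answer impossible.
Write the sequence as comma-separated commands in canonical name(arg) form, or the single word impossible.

key: running strafe(right, 1) before face(W) would end elsewhere — order is forced
initial: x=8 y=1 heading=east
[1] after face(W): x=8 y=1 heading=west
[2] after move(2): x=6 y=1 heading=west
[3] after strafe(right, 1): x=6 y=2 heading=west
no rival 3-sequence matches.

face(W), move(2), strafe(right, 1)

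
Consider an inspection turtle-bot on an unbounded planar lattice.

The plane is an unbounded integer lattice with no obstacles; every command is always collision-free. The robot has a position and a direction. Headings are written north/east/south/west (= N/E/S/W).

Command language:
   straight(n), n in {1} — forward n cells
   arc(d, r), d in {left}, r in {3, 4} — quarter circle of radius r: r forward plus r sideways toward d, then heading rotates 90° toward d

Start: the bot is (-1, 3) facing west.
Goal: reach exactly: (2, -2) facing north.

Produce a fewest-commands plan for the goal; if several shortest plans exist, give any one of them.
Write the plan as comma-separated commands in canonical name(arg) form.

arc(left, 4), arc(left, 4), arc(left, 3)

t0: (-1, 3) facing west
t=1 arc(left, 4) ⇒ (-5, -1) facing south
t=2 arc(left, 4) ⇒ (-1, -5) facing east
t=3 arc(left, 3) ⇒ (2, -2) facing north
nothing shorter than 3 reaches the goal.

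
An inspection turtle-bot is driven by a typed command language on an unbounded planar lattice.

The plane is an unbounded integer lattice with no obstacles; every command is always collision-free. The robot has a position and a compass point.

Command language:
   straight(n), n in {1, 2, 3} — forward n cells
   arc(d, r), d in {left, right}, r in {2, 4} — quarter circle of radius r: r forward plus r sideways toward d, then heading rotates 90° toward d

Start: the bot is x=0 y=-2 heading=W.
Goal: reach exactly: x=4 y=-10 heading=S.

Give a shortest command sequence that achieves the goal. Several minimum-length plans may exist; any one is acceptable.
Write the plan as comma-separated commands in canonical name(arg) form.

arc(left, 2), arc(left, 2), arc(right, 4)

initial: x=0 y=-2 heading=W
1. arc(left, 2) → x=-2 y=-4 heading=S
2. arc(left, 2) → x=0 y=-6 heading=E
3. arc(right, 4) → x=4 y=-10 heading=S
minimal: 3 command(s), checked below 3.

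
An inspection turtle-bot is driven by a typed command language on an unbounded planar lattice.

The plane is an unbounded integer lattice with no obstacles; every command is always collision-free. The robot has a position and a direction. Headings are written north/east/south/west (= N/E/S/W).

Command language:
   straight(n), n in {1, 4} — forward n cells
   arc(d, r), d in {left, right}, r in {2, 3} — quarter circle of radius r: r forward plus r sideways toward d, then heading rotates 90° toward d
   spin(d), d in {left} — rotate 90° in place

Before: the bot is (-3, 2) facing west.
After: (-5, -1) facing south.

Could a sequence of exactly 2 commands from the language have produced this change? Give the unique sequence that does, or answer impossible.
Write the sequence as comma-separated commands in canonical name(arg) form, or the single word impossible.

key: running straight(1) before arc(left, 2) would end elsewhere — order is forced
from: (-3, 2) facing west
t=1 arc(left, 2) ⇒ (-5, 0) facing south
t=2 straight(1) ⇒ (-5, -1) facing south
no rival 2-sequence matches.

arc(left, 2), straight(1)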